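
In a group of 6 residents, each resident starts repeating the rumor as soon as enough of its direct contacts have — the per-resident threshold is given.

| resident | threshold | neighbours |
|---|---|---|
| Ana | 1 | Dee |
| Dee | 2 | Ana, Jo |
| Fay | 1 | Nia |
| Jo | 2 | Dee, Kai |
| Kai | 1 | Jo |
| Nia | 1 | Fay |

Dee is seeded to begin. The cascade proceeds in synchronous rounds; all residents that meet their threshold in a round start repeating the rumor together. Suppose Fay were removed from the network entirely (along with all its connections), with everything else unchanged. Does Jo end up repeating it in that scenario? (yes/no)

With Fay removed:
Round 1 — Dee starts repeating the rumor (initial).
Round 2 — checking thresholds:
  Ana: 1 of 1 neighbours ≥ 1, starts repeating the rumor.
  Jo: 1 of 2 neighbours < 2, below threshold.
Round 3 — no new spreads; cascade stops.

no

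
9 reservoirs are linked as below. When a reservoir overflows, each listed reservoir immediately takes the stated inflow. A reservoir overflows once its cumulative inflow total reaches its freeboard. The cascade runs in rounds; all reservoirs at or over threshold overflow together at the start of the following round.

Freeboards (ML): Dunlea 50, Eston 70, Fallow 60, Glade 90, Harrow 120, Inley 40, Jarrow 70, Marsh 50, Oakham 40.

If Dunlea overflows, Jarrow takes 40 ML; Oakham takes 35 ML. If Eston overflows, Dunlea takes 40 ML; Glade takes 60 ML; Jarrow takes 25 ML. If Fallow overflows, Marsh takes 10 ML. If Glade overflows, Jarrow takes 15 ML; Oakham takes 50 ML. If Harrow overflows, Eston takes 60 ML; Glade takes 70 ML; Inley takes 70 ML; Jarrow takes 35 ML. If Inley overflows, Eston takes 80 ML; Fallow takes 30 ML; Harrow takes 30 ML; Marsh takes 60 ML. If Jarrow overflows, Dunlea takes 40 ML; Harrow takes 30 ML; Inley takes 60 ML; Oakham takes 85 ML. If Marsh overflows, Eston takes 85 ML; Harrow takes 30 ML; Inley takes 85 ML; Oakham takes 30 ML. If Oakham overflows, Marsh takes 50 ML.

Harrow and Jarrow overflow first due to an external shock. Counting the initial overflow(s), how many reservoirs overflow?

Round 1 — Harrow, Jarrow overflow (initial).
  Dunlea: +40 → 40 < 50
  Eston: +60 → 60 < 70
  Glade: +70 → 70 < 90
  Inley: +70+60 → 130 ≥ 40
  Oakham: +85 → 85 ≥ 40
Round 2 — Inley, Oakham overflow.
  Eston: +80 → 140 ≥ 70
  Fallow: +30 → 30 < 60
  Marsh: +60+50 → 110 ≥ 50
Round 3 — Eston, Marsh overflow.
  Dunlea: +40 → 80 ≥ 50
  Glade: +60 → 130 ≥ 90
Round 4 — Dunlea, Glade overflow.
No further overflows.

8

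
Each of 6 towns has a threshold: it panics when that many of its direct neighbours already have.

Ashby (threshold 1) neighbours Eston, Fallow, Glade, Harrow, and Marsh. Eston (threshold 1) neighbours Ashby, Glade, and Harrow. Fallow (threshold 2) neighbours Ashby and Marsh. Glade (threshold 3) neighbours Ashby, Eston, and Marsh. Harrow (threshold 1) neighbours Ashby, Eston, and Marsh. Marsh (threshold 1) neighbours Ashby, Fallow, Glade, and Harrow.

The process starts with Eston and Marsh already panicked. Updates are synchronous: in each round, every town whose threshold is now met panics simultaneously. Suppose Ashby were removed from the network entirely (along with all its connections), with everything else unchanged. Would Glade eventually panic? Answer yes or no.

With Ashby removed:
Round 1 — Eston, Marsh panic (initial).
Round 2 — checking thresholds:
  Fallow: 1 of 1 neighbours < 2, holds.
  Glade: 2 of 2 neighbours < 3, holds.
  Harrow: 2 of 2 neighbours ≥ 1, panics.
Round 3 — no new panics; cascade stops.

no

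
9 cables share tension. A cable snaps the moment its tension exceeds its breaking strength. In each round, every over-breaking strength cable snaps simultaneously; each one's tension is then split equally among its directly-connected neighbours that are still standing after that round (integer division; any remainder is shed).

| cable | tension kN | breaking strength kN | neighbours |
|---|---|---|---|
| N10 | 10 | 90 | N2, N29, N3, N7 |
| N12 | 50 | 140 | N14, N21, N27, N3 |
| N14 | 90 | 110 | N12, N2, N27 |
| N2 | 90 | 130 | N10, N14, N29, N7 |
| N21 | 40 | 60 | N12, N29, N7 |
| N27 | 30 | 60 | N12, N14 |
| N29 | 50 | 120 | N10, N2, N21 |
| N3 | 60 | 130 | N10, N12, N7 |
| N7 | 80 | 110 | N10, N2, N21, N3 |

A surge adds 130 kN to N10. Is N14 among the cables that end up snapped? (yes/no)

Round 1 — N10 at 140 > 90. N10 snaps.
  N10 sheds 140 kN to N2, N29, N3, N7: 35 each.
    N2: 90+35 = 125 ≤ 130
    N29: 50+35 = 85 ≤ 120
    N3: 60+35 = 95 ≤ 130
    N7: 80+35 = 115 > 110
Round 2 — N7 snaps.
  N7 sheds 115 kN to N2, N21, N3: 38 each (1 lost).
    N2: 125+38 = 163 > 130
    N21: 40+38 = 78 > 60
    N3: 95+38 = 133 > 130
Round 3 — N2, N21, N3 snap.
  N2 sheds 163 kN to N14, N29: 81 each (1 lost).
    N14: 90+81 = 171 > 110
    N29: 85+81 = 166 > 120
  N21 sheds 78 kN to N12, N29: 39 each.
    N12: 50+39 = 89 ≤ 140
    N29: 166+39 = 205 > 120
  N3 sheds 133 kN to N12: 133 each.
    N12: 89+133 = 222 > 140
Round 4 — N12, N14, N29 snap.
  N12 sheds 222 kN to N27: 222 each.
    N27: 30+222 = 252 > 60
  N14 sheds 171 kN to N27: 171 each.
    N27: 252+171 = 423 > 60
  N29 sheds 205 kN: no online neighbours, lost.
Round 5 — N27 snaps.
  N27 sheds 423 kN: no online neighbours, lost.
No further breaks.

yes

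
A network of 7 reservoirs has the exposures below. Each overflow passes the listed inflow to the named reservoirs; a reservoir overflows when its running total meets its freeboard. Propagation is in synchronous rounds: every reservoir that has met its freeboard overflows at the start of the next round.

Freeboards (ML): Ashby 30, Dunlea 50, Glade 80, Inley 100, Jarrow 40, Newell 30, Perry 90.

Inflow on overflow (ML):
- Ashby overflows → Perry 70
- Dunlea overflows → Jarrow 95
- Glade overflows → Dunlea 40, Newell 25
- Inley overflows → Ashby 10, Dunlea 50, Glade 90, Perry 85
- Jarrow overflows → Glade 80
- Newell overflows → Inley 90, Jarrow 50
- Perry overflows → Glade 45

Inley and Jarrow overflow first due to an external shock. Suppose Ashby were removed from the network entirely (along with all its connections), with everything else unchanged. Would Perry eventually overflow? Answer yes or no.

no

With Ashby removed:
Round 1 — Inley, Jarrow overflow (initial).
  Dunlea: +50 → 50 ≥ 50
  Glade: +90+80 → 170 ≥ 80
  Perry: +85 → 85 < 90
Round 2 — Dunlea, Glade overflow.
  Newell: +25 → 25 < 30
No further overflows.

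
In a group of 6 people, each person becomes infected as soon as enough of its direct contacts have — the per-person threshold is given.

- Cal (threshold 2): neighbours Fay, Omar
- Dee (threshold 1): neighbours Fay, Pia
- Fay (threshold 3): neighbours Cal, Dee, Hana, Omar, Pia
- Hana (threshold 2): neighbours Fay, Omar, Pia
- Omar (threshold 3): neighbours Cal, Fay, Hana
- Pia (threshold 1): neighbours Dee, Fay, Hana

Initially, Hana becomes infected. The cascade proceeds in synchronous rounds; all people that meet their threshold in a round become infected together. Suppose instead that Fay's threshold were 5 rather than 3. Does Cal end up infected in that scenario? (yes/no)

no

With Fay's threshold at 5:
Round 1 — Hana becomes infected (initial).
Round 2 — checking thresholds:
  Fay: 1 of 5 neighbours < 5, holds.
  Omar: 1 of 3 neighbours < 3, holds.
  Pia: 1 of 3 neighbours ≥ 1, becomes infected.
Round 3 — checking thresholds:
  Dee: 1 of 2 neighbours ≥ 1, becomes infected.
  Fay: 2 of 5 neighbours < 5, holds.
  Omar: 1 of 3 neighbours < 3, holds.
Round 4 — no new infections; cascade stops.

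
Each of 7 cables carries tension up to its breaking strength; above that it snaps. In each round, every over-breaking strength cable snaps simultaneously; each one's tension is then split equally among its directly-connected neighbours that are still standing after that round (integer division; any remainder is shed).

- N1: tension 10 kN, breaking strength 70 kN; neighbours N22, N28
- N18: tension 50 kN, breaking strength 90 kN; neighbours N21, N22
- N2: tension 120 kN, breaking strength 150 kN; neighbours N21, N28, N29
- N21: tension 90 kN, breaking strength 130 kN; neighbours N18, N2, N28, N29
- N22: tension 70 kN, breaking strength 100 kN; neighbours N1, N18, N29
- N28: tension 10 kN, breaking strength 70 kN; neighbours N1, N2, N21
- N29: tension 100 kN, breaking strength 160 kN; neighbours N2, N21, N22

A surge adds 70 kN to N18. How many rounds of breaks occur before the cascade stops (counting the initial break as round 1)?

Round 1 — N18 at 120 > 90. N18 snaps.
  N18 sheds 120 kN to N21, N22: 60 each.
    N21: 90+60 = 150 > 130
    N22: 70+60 = 130 > 100
Round 2 — N21, N22 snap.
  N21 sheds 150 kN to N2, N28, N29: 50 each.
    N2: 120+50 = 170 > 150
    N28: 10+50 = 60 ≤ 70
    N29: 100+50 = 150 ≤ 160
  N22 sheds 130 kN to N1, N29: 65 each.
    N1: 10+65 = 75 > 70
    N29: 150+65 = 215 > 160
Round 3 — N1, N2, N29 snap.
  N1 sheds 75 kN to N28: 75 each.
    N28: 60+75 = 135 > 70
  N2 sheds 170 kN to N28: 170 each.
    N28: 135+170 = 305 > 70
  N29 sheds 215 kN: no online neighbours, lost.
Round 4 — N28 snaps.
  N28 sheds 305 kN: no online neighbours, lost.
No further breaks.

4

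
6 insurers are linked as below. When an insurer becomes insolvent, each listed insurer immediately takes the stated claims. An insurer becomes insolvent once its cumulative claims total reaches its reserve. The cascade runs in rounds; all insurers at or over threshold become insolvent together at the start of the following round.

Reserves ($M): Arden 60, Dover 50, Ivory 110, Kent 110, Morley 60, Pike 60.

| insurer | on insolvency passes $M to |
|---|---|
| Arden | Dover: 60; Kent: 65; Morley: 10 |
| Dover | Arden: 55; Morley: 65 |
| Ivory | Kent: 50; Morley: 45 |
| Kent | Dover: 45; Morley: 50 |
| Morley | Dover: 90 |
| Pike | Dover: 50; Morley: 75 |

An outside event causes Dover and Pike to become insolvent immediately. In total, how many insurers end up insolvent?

Round 1 — Dover, Pike become insolvent (initial).
  Arden: +55 → 55 < 60
  Morley: +65+75 → 140 ≥ 60
Round 2 — Morley becomes insolvent.
No further insolvencies.

3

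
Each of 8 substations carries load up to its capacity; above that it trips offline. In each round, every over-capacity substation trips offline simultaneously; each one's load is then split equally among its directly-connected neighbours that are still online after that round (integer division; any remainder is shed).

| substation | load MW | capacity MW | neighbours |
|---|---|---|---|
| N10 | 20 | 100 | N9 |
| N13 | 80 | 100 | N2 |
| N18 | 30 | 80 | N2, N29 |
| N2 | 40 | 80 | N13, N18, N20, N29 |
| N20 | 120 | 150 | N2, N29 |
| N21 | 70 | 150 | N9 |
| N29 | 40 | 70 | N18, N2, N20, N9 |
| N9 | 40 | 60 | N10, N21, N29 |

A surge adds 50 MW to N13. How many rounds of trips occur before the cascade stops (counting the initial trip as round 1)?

4

Round 1 — N13 at 130 > 100. N13 trips offline.
  N13 sheds 130 MW to N2: 130 each.
    N2: 40+130 = 170 > 80
Round 2 — N2 trips offline.
  N2 sheds 170 MW to N18, N20, N29: 56 each (2 lost).
    N18: 30+56 = 86 > 80
    N20: 120+56 = 176 > 150
    N29: 40+56 = 96 > 70
Round 3 — N18, N20, N29 trip offline.
  N18 sheds 86 MW: no online neighbours, lost.
  N20 sheds 176 MW: no online neighbours, lost.
  N29 sheds 96 MW to N9: 96 each.
    N9: 40+96 = 136 > 60
Round 4 — N9 trips offline.
  N9 sheds 136 MW to N10, N21: 68 each.
    N10: 20+68 = 88 ≤ 100
    N21: 70+68 = 138 ≤ 150
No further trips.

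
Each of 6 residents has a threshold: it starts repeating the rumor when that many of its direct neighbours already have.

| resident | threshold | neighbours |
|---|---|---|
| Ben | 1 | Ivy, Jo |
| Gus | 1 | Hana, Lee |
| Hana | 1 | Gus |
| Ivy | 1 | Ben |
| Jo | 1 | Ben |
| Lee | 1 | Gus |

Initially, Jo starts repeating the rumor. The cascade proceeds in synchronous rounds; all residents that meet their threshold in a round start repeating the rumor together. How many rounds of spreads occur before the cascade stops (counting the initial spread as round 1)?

Round 1 — Jo starts repeating the rumor (initial).
Round 2 — checking thresholds:
  Ben: 1 of 2 neighbours ≥ 1, starts repeating the rumor.
Round 3 — checking thresholds:
  Ivy: 1 of 1 neighbours ≥ 1, starts repeating the rumor.
Round 4 — no new spreads; cascade stops.

3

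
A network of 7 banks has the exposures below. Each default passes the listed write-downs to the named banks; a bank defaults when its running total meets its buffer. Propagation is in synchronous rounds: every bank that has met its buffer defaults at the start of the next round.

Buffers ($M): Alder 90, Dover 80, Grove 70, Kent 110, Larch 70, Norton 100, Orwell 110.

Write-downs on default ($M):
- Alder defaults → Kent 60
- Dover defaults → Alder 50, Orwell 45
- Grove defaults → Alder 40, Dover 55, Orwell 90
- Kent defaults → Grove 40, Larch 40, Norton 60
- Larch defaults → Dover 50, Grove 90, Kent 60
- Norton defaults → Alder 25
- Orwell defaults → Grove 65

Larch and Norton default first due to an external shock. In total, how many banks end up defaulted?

Round 1 — Larch, Norton default (initial).
  Alder: +25 → 25 < 90
  Dover: +50 → 50 < 80
  Grove: +90 → 90 ≥ 70
  Kent: +60 → 60 < 110
Round 2 — Grove defaults.
  Alder: +40 → 65 < 90
  Dover: +55 → 105 ≥ 80
  Orwell: +90 → 90 < 110
Round 3 — Dover defaults.
  Alder: +50 → 115 ≥ 90
  Orwell: +45 → 135 ≥ 110
Round 4 — Alder, Orwell default.
  Kent: +60 → 120 ≥ 110
Round 5 — Kent defaults.
No further defaults.

7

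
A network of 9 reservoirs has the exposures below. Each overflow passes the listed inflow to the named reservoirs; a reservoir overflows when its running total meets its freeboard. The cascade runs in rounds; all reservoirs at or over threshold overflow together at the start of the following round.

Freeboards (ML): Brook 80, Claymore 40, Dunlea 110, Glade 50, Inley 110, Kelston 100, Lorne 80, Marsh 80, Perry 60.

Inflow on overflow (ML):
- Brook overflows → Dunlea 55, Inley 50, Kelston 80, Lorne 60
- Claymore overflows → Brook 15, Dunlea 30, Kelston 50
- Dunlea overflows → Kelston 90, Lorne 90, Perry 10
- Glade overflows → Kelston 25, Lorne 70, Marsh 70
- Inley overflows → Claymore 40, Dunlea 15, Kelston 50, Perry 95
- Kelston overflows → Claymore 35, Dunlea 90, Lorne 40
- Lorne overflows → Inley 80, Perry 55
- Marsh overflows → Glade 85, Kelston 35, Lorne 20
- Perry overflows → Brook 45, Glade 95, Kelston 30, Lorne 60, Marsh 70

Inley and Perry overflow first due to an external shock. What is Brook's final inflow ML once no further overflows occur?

60

Round 1 — Inley, Perry overflow (initial).
  Brook: +45 → 45 < 80
  Claymore: +40 → 40 ≥ 40
  Dunlea: +15 → 15 < 110
  Glade: +95 → 95 ≥ 50
  Kelston: +50+30 → 80 < 100
  Lorne: +60 → 60 < 80
  Marsh: +70 → 70 < 80
Round 2 — Claymore, Glade overflow.
  Brook: +15 → 60 < 80
  Dunlea: +30 → 45 < 110
  Kelston: +50+25 → 155 ≥ 100
  Lorne: +70 → 130 ≥ 80
  Marsh: +70 → 140 ≥ 80
Round 3 — Kelston, Lorne, Marsh overflow.
  Dunlea: +90 → 135 ≥ 110
Round 4 — Dunlea overflows.
No further overflows.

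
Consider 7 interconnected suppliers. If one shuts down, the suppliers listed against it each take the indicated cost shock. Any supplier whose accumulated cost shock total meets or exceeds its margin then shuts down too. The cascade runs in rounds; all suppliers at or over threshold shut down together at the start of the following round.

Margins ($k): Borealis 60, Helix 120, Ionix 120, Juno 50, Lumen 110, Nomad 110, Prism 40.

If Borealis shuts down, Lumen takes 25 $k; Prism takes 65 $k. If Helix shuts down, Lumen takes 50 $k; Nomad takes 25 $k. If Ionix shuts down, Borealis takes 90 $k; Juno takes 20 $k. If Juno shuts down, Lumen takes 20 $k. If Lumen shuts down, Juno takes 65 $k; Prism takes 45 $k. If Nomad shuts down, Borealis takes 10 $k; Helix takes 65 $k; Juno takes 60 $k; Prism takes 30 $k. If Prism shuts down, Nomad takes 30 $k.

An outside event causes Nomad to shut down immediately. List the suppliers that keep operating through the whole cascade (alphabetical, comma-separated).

Borealis, Helix, Ionix, Lumen, Prism

Round 1 — Nomad shuts down (initial).
  Borealis: +10 → 10 < 60
  Helix: +65 → 65 < 120
  Juno: +60 → 60 ≥ 50
  Prism: +30 → 30 < 40
Round 2 — Juno shuts down.
  Lumen: +20 → 20 < 110
No further shutdowns.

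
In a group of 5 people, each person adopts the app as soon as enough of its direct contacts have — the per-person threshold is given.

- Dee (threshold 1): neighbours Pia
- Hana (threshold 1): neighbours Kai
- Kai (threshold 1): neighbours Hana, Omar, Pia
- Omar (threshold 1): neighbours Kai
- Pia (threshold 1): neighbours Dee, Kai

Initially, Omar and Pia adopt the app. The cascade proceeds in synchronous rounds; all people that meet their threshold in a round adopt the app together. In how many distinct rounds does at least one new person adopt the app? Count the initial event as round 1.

Round 1 — Omar, Pia adopt the app (initial).
Round 2 — checking thresholds:
  Dee: 1 of 1 neighbours ≥ 1, adopts the app.
  Kai: 2 of 3 neighbours ≥ 1, adopts the app.
Round 3 — checking thresholds:
  Hana: 1 of 1 neighbours ≥ 1, adopts the app.
Round 4 — no new adoptions; cascade stops.

3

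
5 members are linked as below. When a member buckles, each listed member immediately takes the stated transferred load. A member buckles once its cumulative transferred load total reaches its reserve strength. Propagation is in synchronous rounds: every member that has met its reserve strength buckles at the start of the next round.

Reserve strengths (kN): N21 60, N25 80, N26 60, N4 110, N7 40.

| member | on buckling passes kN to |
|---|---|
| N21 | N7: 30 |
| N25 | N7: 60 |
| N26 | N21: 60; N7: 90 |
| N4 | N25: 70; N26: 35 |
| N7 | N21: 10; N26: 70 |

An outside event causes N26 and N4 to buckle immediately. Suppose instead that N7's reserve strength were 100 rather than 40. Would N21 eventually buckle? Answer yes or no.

With N7's reserve strength at 100:
Round 1 — N26, N4 buckle (initial).
  N21: +60 → 60 ≥ 60
  N25: +70 → 70 < 80
  N7: +90 → 90 < 100
Round 2 — N21 buckles.
  N7: +30 → 120 ≥ 100
Round 3 — N7 buckles.
No further bucklings.

yes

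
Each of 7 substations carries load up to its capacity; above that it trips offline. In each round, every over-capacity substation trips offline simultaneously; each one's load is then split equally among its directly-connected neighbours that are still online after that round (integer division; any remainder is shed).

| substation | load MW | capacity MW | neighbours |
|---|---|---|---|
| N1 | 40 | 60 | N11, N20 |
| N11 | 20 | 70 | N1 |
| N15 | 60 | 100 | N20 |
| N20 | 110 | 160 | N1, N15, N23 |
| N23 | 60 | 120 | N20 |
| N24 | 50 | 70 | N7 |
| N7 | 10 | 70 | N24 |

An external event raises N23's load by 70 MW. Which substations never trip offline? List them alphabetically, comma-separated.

N24, N7

Round 1 — N23 at 130 > 120. N23 trips offline.
  N23 sheds 130 MW to N20: 130 each.
    N20: 110+130 = 240 > 160
Round 2 — N20 trips offline.
  N20 sheds 240 MW to N1, N15: 120 each.
    N1: 40+120 = 160 > 60
    N15: 60+120 = 180 > 100
Round 3 — N1, N15 trip offline.
  N1 sheds 160 MW to N11: 160 each.
    N11: 20+160 = 180 > 70
  N15 sheds 180 MW: no online neighbours, lost.
Round 4 — N11 trips offline.
  N11 sheds 180 MW: no online neighbours, lost.
No further trips.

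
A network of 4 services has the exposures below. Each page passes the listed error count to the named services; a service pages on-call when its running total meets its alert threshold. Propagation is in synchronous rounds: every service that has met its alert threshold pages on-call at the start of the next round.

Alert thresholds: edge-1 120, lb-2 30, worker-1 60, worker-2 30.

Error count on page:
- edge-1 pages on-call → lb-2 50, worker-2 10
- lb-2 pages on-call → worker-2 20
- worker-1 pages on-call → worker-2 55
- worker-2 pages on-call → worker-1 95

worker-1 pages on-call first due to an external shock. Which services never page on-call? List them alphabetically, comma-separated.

edge-1, lb-2

Round 1 — worker-1 pages on-call (initial).
  worker-2: +55 → 55 ≥ 30
Round 2 — worker-2 pages on-call.
No further pages.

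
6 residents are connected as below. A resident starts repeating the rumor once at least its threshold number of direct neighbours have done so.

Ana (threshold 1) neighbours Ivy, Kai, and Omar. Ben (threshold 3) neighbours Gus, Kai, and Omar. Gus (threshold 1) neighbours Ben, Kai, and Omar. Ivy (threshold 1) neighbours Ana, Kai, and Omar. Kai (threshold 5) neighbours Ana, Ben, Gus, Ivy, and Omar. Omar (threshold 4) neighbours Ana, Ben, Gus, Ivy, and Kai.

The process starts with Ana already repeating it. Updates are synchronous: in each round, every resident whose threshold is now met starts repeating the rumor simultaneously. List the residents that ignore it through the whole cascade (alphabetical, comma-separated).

Round 1 — Ana starts repeating the rumor (initial).
Round 2 — checking thresholds:
  Ivy: 1 of 3 neighbours ≥ 1, starts repeating the rumor.
  Kai: 1 of 5 neighbours < 5, holds.
  Omar: 1 of 5 neighbours < 4, holds.
Round 3 — no new spreads; cascade stops.

Ben, Gus, Kai, Omar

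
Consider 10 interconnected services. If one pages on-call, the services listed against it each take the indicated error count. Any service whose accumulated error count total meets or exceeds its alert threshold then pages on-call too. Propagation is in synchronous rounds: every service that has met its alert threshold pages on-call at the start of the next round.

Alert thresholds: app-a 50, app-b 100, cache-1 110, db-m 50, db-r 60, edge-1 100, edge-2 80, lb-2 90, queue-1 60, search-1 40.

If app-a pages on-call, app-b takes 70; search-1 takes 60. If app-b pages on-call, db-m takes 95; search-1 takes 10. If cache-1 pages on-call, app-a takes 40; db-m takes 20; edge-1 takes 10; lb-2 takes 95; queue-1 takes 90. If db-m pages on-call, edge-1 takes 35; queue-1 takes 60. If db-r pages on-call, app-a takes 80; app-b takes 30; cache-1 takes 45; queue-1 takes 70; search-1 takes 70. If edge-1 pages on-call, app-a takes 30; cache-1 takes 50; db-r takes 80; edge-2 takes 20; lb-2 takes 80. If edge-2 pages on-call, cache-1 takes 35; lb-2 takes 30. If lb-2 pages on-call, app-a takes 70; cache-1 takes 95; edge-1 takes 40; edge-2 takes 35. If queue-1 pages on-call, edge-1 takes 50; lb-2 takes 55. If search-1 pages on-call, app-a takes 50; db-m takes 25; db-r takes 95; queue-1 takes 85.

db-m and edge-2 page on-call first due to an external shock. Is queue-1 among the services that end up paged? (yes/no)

yes

Round 1 — db-m, edge-2 page on-call (initial).
  cache-1: +35 → 35 < 110
  edge-1: +35 → 35 < 100
  lb-2: +30 → 30 < 90
  queue-1: +60 → 60 ≥ 60
Round 2 — queue-1 pages on-call.
  edge-1: +50 → 85 < 100
  lb-2: +55 → 85 < 90
No further pages.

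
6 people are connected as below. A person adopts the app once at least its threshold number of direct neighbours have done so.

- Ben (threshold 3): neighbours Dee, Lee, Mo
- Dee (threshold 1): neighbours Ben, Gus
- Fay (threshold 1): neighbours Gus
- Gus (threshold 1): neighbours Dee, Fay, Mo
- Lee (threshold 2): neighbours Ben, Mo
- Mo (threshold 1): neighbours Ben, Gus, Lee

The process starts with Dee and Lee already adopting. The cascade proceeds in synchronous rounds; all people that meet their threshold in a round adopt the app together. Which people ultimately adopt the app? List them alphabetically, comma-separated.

Round 1 — Dee, Lee adopt the app (initial).
Round 2 — checking thresholds:
  Ben: 2 of 3 neighbours < 3, below threshold.
  Gus: 1 of 3 neighbours ≥ 1, adopts the app.
  Mo: 1 of 3 neighbours ≥ 1, adopts the app.
Round 3 — checking thresholds:
  Ben: 3 of 3 neighbours ≥ 3, adopts the app.
  Fay: 1 of 1 neighbours ≥ 1, adopts the app.
Round 4 — no new adoptions; cascade stops.

Ben, Dee, Fay, Gus, Lee, Mo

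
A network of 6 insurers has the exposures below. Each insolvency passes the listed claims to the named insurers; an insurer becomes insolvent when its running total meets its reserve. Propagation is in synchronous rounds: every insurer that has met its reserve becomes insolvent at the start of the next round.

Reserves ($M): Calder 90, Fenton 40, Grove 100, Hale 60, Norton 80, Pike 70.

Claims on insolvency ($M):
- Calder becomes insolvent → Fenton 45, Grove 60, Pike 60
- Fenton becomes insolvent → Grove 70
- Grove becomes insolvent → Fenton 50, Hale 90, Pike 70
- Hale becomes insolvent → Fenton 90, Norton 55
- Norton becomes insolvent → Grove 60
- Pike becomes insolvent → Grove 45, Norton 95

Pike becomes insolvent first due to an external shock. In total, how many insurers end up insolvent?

Round 1 — Pike becomes insolvent (initial).
  Grove: +45 → 45 < 100
  Norton: +95 → 95 ≥ 80
Round 2 — Norton becomes insolvent.
  Grove: +60 → 105 ≥ 100
Round 3 — Grove becomes insolvent.
  Fenton: +50 → 50 ≥ 40
  Hale: +90 → 90 ≥ 60
Round 4 — Fenton, Hale become insolvent.
No further insolvencies.

5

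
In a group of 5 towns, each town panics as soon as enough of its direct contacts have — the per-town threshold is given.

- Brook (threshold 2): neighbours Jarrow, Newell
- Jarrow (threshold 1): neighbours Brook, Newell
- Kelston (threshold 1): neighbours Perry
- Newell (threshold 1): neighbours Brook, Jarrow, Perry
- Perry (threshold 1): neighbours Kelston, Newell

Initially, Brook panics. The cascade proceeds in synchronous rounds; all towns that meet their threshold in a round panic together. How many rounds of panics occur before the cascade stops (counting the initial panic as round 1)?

4

Round 1 — Brook panics (initial).
Round 2 — checking thresholds:
  Jarrow: 1 of 2 neighbours ≥ 1, panics.
  Newell: 1 of 3 neighbours ≥ 1, panics.
Round 3 — checking thresholds:
  Perry: 1 of 2 neighbours ≥ 1, panics.
Round 4 — checking thresholds:
  Kelston: 1 of 1 neighbours ≥ 1, panics.
Round 5 — no new panics; cascade stops.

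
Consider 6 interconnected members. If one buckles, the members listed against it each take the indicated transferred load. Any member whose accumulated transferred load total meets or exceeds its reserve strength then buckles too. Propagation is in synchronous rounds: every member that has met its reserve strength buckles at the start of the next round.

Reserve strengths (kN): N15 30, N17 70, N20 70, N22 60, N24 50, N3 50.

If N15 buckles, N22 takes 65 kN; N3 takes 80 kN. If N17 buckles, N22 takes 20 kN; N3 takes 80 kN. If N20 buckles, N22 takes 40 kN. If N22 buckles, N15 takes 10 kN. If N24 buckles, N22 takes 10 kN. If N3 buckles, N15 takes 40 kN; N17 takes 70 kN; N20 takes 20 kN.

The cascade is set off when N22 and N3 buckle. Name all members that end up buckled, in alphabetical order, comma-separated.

Round 1 — N22, N3 buckle (initial).
  N15: +10+40 → 50 ≥ 30
  N17: +70 → 70 ≥ 70
  N20: +20 → 20 < 70
Round 2 — N15, N17 buckle.
No further bucklings.

N15, N17, N22, N3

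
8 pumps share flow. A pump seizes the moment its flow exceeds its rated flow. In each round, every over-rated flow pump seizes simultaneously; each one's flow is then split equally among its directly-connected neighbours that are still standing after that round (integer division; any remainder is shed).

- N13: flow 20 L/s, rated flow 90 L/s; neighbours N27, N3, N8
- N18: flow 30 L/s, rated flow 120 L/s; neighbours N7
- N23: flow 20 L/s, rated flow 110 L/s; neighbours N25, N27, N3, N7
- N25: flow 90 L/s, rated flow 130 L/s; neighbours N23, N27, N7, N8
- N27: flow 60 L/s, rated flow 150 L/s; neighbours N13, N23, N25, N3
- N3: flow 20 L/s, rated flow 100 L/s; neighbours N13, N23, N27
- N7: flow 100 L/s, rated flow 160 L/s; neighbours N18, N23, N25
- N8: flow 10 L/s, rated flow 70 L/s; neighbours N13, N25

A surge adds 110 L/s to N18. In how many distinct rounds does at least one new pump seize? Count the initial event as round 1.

Round 1 — N18 at 140 > 120. N18 seizes.
  N18 sheds 140 L/s to N7: 140 each.
    N7: 100+140 = 240 > 160
Round 2 — N7 seizes.
  N7 sheds 240 L/s to N23, N25: 120 each.
    N23: 20+120 = 140 > 110
    N25: 90+120 = 210 > 130
Round 3 — N23, N25 seize.
  N23 sheds 140 L/s to N27, N3: 70 each.
    N27: 60+70 = 130 ≤ 150
    N3: 20+70 = 90 ≤ 100
  N25 sheds 210 L/s to N27, N8: 105 each.
    N27: 130+105 = 235 > 150
    N8: 10+105 = 115 > 70
Round 4 — N27, N8 seize.
  N27 sheds 235 L/s to N13, N3: 117 each (1 lost).
    N13: 20+117 = 137 > 90
    N3: 90+117 = 207 > 100
  N8 sheds 115 L/s to N13: 115 each.
    N13: 137+115 = 252 > 90
Round 5 — N13, N3 seize.
  N13 sheds 252 L/s: no online neighbours, lost.
  N3 sheds 207 L/s: no online neighbours, lost.
No further seizures.

5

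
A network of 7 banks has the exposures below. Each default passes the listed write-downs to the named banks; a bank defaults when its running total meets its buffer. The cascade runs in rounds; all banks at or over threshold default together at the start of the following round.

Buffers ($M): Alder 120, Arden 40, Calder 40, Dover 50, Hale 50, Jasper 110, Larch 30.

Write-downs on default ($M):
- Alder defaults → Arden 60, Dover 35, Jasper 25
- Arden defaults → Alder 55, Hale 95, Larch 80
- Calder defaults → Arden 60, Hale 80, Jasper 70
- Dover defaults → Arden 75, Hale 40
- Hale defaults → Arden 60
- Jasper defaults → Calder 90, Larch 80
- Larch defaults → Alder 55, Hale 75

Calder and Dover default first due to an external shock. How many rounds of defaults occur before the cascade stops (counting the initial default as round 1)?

Round 1 — Calder, Dover default (initial).
  Arden: +60+75 → 135 ≥ 40
  Hale: +80+40 → 120 ≥ 50
  Jasper: +70 → 70 < 110
Round 2 — Arden, Hale default.
  Alder: +55 → 55 < 120
  Larch: +80 → 80 ≥ 30
Round 3 — Larch defaults.
  Alder: +55 → 110 < 120
No further defaults.

3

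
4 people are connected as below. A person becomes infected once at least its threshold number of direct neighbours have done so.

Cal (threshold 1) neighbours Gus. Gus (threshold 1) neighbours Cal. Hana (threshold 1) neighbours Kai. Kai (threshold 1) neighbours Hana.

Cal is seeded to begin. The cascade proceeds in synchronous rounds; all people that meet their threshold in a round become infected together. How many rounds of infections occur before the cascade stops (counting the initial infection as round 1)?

2

Round 1 — Cal becomes infected (initial).
Round 2 — checking thresholds:
  Gus: 1 of 1 neighbours ≥ 1, becomes infected.
Round 3 — no new infections; cascade stops.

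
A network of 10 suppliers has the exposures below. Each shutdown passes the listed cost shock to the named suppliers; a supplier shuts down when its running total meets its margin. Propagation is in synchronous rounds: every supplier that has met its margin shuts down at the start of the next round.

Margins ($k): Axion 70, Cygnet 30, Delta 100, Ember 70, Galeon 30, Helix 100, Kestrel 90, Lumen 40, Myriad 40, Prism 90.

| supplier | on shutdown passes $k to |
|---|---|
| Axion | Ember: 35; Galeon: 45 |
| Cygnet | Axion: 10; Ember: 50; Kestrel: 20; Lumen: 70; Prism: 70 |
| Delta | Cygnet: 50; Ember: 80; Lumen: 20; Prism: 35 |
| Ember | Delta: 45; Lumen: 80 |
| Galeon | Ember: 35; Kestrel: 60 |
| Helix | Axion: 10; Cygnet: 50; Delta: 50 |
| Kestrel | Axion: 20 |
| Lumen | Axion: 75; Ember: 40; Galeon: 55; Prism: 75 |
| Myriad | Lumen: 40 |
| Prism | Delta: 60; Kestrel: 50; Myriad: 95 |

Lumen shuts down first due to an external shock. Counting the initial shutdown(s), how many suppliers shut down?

4

Round 1 — Lumen shuts down (initial).
  Axion: +75 → 75 ≥ 70
  Ember: +40 → 40 < 70
  Galeon: +55 → 55 ≥ 30
  Prism: +75 → 75 < 90
Round 2 — Axion, Galeon shut down.
  Ember: +35+35 → 110 ≥ 70
  Kestrel: +60 → 60 < 90
Round 3 — Ember shuts down.
  Delta: +45 → 45 < 100
No further shutdowns.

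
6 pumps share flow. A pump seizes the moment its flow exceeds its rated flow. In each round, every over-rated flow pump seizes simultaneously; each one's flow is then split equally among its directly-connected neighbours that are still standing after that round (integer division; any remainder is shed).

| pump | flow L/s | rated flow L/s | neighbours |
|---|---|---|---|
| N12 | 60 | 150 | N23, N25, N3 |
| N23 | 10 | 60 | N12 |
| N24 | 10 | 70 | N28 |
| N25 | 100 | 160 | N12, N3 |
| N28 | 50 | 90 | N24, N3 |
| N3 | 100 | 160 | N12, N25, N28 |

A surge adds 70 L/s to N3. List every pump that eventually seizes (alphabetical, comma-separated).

Round 1 — N3 at 170 > 160. N3 seizes.
  N3 sheds 170 L/s to N12, N25, N28: 56 each (2 lost).
    N12: 60+56 = 116 ≤ 150
    N25: 100+56 = 156 ≤ 160
    N28: 50+56 = 106 > 90
Round 2 — N28 seizes.
  N28 sheds 106 L/s to N24: 106 each.
    N24: 10+106 = 116 > 70
Round 3 — N24 seizes.
  N24 sheds 116 L/s: no online neighbours, lost.
No further seizures.

N24, N28, N3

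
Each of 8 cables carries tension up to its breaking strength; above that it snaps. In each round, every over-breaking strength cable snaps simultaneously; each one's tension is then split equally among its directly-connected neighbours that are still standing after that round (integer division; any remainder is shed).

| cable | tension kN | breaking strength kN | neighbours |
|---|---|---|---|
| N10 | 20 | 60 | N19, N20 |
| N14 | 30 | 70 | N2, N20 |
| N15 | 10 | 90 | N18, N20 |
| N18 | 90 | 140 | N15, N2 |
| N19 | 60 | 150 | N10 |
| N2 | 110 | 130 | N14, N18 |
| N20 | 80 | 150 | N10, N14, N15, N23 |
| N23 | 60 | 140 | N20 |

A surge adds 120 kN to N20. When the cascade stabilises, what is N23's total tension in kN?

110

Round 1 — N20 at 200 > 150. N20 snaps.
  N20 sheds 200 kN to N10, N14, N15, N23: 50 each.
    N10: 20+50 = 70 > 60
    N14: 30+50 = 80 > 70
    N15: 10+50 = 60 ≤ 90
    N23: 60+50 = 110 ≤ 140
Round 2 — N10, N14 snap.
  N10 sheds 70 kN to N19: 70 each.
    N19: 60+70 = 130 ≤ 150
  N14 sheds 80 kN to N2: 80 each.
    N2: 110+80 = 190 > 130
Round 3 — N2 snaps.
  N2 sheds 190 kN to N18: 190 each.
    N18: 90+190 = 280 > 140
Round 4 — N18 snaps.
  N18 sheds 280 kN to N15: 280 each.
    N15: 60+280 = 340 > 90
Round 5 — N15 snaps.
  N15 sheds 340 kN: no online neighbours, lost.
No further breaks.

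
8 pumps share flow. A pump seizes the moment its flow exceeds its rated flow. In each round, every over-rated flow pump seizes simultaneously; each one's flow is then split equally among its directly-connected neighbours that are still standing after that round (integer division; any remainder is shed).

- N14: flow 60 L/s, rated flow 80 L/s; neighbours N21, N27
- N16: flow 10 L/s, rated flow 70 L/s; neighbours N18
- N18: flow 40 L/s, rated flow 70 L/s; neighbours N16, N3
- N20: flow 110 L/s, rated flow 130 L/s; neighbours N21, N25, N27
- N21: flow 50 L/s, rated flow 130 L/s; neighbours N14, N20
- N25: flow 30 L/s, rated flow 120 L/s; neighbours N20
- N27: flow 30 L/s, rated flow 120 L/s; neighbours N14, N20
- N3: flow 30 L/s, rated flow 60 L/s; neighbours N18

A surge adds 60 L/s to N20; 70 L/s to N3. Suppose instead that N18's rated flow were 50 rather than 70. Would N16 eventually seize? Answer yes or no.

With N18's rated flow at 50:
Round 1 — N20 at 170 > 130; N3 at 100 > 60. N20, N3 seize.
  N20 sheds 170 L/s to N21, N25, N27: 56 each (2 lost).
    N21: 50+56 = 106 ≤ 130
    N25: 30+56 = 86 ≤ 120
    N27: 30+56 = 86 ≤ 120
  N3 sheds 100 L/s to N18: 100 each.
    N18: 40+100 = 140 > 50
Round 2 — N18 seizes.
  N18 sheds 140 L/s to N16: 140 each.
    N16: 10+140 = 150 > 70
Round 3 — N16 seizes.
  N16 sheds 150 L/s: no online neighbours, lost.
No further seizures.

yes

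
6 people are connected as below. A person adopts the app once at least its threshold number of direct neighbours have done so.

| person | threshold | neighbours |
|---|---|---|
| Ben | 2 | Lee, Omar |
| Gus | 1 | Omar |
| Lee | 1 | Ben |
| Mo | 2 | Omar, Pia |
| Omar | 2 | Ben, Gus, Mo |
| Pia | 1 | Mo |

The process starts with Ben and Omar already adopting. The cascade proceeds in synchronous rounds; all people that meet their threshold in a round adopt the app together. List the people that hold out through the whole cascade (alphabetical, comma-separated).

Round 1 — Ben, Omar adopt the app (initial).
Round 2 — checking thresholds:
  Gus: 1 of 1 neighbours ≥ 1, adopts the app.
  Lee: 1 of 1 neighbours ≥ 1, adopts the app.
  Mo: 1 of 2 neighbours < 2, not yet.
Round 3 — no new adoptions; cascade stops.

Mo, Pia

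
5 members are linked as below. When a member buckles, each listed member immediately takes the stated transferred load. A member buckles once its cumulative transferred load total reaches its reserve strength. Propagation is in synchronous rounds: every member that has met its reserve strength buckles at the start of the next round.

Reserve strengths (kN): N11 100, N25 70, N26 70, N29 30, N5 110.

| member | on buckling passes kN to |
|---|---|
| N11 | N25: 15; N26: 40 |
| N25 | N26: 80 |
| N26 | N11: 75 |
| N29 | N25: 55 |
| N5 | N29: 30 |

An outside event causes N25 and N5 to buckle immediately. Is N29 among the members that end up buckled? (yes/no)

Round 1 — N25, N5 buckle (initial).
  N26: +80 → 80 ≥ 70
  N29: +30 → 30 ≥ 30
Round 2 — N26, N29 buckle.
  N11: +75 → 75 < 100
No further bucklings.

yes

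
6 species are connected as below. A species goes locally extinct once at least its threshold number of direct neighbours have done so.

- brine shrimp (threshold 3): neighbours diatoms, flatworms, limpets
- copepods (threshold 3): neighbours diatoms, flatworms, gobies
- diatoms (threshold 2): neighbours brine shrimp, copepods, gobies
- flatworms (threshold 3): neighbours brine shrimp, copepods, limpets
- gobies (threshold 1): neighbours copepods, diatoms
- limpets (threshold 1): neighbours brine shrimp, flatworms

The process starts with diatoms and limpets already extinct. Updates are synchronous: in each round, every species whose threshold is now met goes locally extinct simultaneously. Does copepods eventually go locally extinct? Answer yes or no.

no

Round 1 — diatoms, limpets go locally extinct (initial).
Round 2 — checking thresholds:
  brine shrimp: 2 of 3 neighbours < 3, not yet.
  copepods: 1 of 3 neighbours < 3, not yet.
  flatworms: 1 of 3 neighbours < 3, not yet.
  gobies: 1 of 2 neighbours ≥ 1, goes locally extinct.
Round 3 — no new extinctions; cascade stops.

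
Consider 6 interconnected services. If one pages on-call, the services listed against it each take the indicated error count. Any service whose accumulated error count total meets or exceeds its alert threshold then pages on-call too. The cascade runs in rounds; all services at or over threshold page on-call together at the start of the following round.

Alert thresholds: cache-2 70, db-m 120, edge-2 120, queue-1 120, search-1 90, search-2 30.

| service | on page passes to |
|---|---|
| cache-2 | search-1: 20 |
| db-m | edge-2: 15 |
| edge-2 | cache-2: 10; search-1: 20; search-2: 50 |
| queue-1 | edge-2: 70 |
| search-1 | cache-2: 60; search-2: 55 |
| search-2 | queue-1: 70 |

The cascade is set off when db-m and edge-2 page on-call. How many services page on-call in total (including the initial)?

3

Round 1 — db-m, edge-2 page on-call (initial).
  cache-2: +10 → 10 < 70
  search-1: +20 → 20 < 90
  search-2: +50 → 50 ≥ 30
Round 2 — search-2 pages on-call.
  queue-1: +70 → 70 < 120
No further pages.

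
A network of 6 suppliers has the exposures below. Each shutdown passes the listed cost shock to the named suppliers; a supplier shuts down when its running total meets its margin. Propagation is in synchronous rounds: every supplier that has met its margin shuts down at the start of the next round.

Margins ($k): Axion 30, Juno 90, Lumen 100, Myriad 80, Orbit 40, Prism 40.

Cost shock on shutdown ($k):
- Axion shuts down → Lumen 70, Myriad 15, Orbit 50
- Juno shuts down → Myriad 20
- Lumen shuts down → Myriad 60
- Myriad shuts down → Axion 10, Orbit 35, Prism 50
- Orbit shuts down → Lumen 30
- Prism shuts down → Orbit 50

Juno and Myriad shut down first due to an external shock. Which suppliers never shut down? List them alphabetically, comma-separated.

Axion, Lumen

Round 1 — Juno, Myriad shut down (initial).
  Axion: +10 → 10 < 30
  Orbit: +35 → 35 < 40
  Prism: +50 → 50 ≥ 40
Round 2 — Prism shuts down.
  Orbit: +50 → 85 ≥ 40
Round 3 — Orbit shuts down.
  Lumen: +30 → 30 < 100
No further shutdowns.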